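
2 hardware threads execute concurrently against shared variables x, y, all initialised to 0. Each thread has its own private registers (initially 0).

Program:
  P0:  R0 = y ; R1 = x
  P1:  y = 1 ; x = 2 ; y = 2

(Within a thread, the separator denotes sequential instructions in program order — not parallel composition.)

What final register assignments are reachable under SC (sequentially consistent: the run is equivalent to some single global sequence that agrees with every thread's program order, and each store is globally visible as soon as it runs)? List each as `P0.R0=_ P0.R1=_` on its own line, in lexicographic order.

P0.R0=0 P0.R1=0
P0.R0=0 P0.R1=2
P0.R0=1 P0.R1=0
P0.R0=1 P0.R1=2
P0.R0=2 P0.R1=2

outcome vector order: (P0.R0,P0.R1)
|SC outcomes| = 5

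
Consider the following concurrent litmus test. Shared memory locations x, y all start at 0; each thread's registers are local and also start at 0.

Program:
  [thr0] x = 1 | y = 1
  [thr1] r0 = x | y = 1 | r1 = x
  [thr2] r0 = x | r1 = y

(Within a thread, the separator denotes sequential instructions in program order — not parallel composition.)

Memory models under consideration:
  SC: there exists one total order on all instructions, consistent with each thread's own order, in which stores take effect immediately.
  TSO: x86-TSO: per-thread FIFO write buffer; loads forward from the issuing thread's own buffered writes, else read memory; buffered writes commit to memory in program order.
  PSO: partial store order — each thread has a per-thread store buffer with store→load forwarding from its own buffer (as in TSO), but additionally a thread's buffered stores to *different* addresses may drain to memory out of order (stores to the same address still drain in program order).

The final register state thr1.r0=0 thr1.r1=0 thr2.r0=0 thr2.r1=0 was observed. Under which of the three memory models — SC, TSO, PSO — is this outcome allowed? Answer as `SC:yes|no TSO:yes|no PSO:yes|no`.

SC:yes TSO:yes PSO:yes

outcome vector order: (thr1.r0,thr1.r1,thr2.r0,thr2.r1)
under SC → 0/0/0/0; 0/0/0/1; 0/0/1/1; 0/1/0/0; 0/1/0/1; 0/1/1/0; 0/1/1/1; 1/1/0/0; 1/1/0/1; 1/1/1/0; 1/1/1/1
under TSO → 0/0/0/0; 0/0/0/1; 0/0/1/0; 0/0/1/1; 0/1/0/0; 0/1/0/1; 0/1/1/0; 0/1/1/1; 1/1/0/0; 1/1/0/1; 1/1/1/0; 1/1/1/1
under PSO → 0/0/0/0; 0/0/0/1; 0/0/1/0; 0/0/1/1; 0/1/0/0; 0/1/0/1; 0/1/1/0; 0/1/1/1; 1/1/0/0; 1/1/0/1; 1/1/1/0; 1/1/1/1
target 0/0/0/0 ∈ {SC,TSO,PSO}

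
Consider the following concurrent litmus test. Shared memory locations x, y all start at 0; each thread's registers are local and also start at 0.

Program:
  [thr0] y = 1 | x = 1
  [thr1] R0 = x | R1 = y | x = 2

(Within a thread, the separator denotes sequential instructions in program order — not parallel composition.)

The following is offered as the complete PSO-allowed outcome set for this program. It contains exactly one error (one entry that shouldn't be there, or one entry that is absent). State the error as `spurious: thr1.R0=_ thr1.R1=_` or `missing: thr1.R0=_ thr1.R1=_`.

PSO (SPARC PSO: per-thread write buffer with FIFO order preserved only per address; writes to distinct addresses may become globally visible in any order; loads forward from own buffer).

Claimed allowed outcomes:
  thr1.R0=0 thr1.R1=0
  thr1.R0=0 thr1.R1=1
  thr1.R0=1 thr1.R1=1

outcome vector order: (thr1.R0,thr1.R1)
[PSO] allowed = {<0 0> <0 1> <1 0> <1 1>}
PSO∖claimed = {<1 0>}

missing: thr1.R0=1 thr1.R1=0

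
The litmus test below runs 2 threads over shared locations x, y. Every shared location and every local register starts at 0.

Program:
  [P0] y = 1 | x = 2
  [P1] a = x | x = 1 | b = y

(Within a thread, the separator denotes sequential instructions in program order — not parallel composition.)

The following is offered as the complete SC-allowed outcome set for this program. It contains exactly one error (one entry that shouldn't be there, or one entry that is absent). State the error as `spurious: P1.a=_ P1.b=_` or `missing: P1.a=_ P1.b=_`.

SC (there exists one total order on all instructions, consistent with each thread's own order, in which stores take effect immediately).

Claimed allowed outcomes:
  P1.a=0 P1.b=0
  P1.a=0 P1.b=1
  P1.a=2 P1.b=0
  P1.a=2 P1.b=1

spurious: P1.a=2 P1.b=0

outcome vector order: (P1.a,P1.b)
SC: 3 outcomes — {<0 0> <0 1> <2 1>}
claimed∖SC = {<2 0>}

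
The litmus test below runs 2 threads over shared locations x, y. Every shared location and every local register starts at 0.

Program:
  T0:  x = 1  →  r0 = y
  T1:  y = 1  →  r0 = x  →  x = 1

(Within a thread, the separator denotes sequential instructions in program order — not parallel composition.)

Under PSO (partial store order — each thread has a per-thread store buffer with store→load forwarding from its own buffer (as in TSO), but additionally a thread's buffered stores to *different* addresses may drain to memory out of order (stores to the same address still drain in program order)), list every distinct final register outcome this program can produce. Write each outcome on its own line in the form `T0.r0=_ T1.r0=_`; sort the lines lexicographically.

outcome vector order: (T0.r0,T1.r0)
|PSO outcomes| = 4

T0.r0=0 T1.r0=0
T0.r0=0 T1.r0=1
T0.r0=1 T1.r0=0
T0.r0=1 T1.r0=1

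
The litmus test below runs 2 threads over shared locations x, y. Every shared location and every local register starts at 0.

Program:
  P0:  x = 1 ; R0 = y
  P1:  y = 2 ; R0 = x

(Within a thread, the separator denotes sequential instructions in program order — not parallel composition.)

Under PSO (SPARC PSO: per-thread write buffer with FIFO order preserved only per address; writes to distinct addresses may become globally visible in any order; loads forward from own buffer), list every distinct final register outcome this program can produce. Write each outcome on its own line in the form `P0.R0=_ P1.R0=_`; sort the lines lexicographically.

outcome vector order: (P0.R0,P1.R0)
|PSO outcomes| = 4

P0.R0=0 P1.R0=0
P0.R0=0 P1.R0=1
P0.R0=2 P1.R0=0
P0.R0=2 P1.R0=1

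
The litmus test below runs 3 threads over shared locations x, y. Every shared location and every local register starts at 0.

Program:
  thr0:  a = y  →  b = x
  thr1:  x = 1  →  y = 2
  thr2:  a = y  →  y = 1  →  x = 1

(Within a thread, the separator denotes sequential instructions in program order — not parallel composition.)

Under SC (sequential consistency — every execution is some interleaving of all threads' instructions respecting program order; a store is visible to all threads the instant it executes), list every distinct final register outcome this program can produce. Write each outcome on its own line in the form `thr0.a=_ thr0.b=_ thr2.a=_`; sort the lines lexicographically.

outcome vector order: (thr0.a,thr0.b,thr2.a)
|SC outcomes| = 9

thr0.a=0 thr0.b=0 thr2.a=0
thr0.a=0 thr0.b=0 thr2.a=2
thr0.a=0 thr0.b=1 thr2.a=0
thr0.a=0 thr0.b=1 thr2.a=2
thr0.a=1 thr0.b=0 thr2.a=0
thr0.a=1 thr0.b=1 thr2.a=0
thr0.a=1 thr0.b=1 thr2.a=2
thr0.a=2 thr0.b=1 thr2.a=0
thr0.a=2 thr0.b=1 thr2.a=2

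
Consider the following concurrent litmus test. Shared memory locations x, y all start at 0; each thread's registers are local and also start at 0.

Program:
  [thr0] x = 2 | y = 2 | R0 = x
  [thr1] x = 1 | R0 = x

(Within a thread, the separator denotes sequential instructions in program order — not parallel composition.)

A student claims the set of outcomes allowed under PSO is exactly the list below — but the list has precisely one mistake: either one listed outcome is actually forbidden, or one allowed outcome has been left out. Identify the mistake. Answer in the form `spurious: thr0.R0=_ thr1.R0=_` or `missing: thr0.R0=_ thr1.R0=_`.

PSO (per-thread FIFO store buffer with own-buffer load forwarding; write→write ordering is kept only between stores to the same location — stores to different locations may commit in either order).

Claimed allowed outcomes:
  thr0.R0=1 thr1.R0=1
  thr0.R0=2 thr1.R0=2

outcome vector order: (thr0.R0,thr1.R0)
PSO (3): 1/1, 2/1, 2/2
PSO∖claimed = {2/1}

missing: thr0.R0=2 thr1.R0=1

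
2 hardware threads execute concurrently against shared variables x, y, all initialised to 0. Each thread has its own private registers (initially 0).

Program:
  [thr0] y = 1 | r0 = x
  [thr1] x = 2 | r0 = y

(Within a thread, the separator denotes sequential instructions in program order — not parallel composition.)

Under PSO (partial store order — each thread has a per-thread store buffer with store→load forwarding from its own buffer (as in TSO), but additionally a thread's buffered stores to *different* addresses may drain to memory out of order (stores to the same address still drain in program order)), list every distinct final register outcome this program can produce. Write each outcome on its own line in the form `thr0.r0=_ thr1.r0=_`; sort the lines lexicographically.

thr0.r0=0 thr1.r0=0
thr0.r0=0 thr1.r0=1
thr0.r0=2 thr1.r0=0
thr0.r0=2 thr1.r0=1

outcome vector order: (thr0.r0,thr1.r0)
|PSO outcomes| = 4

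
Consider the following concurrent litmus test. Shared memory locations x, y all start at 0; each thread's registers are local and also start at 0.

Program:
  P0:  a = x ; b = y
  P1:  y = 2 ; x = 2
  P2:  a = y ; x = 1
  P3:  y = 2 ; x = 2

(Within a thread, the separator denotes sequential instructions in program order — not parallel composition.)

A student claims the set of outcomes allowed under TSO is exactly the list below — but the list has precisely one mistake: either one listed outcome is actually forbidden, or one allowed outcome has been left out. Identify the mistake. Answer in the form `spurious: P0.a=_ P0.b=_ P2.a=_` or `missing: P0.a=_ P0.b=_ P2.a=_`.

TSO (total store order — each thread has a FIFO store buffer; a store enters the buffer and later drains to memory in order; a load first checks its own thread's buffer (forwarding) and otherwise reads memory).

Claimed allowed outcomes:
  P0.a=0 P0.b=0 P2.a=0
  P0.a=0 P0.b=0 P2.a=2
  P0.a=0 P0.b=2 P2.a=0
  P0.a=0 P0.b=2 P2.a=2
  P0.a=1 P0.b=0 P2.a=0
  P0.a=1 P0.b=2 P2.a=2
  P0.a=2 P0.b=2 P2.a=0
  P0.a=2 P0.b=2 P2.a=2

outcome vector order: (P0.a,P0.b,P2.a)
TSO: 9 outcomes — {<0 0 0>, <0 0 2>, <0 2 0>, <0 2 2>, <1 0 0>, <1 2 0>, <1 2 2>, <2 2 0>, <2 2 2>}
TSO∖claimed = {<1 2 0>}

missing: P0.a=1 P0.b=2 P2.a=0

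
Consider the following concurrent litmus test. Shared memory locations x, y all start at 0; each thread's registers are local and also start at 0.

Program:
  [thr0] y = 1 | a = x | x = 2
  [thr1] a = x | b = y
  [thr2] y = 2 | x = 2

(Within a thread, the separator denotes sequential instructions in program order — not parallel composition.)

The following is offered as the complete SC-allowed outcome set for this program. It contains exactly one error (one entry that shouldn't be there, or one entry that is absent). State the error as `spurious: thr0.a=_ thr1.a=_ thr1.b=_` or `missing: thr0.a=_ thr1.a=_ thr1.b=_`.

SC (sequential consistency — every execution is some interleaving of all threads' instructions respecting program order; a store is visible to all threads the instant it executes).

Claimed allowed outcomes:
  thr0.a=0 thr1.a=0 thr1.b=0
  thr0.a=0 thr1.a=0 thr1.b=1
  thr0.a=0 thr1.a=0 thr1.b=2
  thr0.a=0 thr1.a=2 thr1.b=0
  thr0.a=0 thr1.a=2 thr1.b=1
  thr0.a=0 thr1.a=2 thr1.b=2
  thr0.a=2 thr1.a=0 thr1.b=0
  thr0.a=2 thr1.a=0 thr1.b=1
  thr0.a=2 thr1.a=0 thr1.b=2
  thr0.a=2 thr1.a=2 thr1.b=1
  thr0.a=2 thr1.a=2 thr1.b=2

outcome vector order: (thr0.a,thr1.a,thr1.b)
[SC] allowed = {<0 0 0>, <0 0 1>, <0 0 2>, <0 2 1>, <0 2 2>, <2 0 0>, <2 0 1>, <2 0 2>, <2 2 1>, <2 2 2>}
claimed∖SC = {<0 2 0>}

spurious: thr0.a=0 thr1.a=2 thr1.b=0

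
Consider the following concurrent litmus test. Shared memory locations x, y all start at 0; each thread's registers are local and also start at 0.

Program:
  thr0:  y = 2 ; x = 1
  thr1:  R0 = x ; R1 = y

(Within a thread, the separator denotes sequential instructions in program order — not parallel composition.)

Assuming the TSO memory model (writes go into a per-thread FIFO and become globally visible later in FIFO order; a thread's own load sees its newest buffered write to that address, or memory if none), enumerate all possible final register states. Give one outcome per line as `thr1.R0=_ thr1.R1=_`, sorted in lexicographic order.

thr1.R0=0 thr1.R1=0
thr1.R0=0 thr1.R1=2
thr1.R0=1 thr1.R1=2

outcome vector order: (thr1.R0,thr1.R1)
|TSO outcomes| = 3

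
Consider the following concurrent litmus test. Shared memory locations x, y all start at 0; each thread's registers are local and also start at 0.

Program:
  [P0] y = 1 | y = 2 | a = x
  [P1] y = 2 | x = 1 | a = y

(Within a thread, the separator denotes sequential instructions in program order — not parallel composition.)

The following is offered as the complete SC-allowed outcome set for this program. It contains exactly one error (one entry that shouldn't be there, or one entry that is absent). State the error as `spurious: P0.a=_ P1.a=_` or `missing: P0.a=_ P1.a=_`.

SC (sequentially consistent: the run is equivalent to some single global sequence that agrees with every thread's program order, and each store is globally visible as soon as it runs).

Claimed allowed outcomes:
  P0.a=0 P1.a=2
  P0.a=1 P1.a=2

outcome vector order: (P0.a,P1.a)
SC: 3 outcomes — {<0 2>; <1 1>; <1 2>}
SC∖claimed = {<1 1>}

missing: P0.a=1 P1.a=1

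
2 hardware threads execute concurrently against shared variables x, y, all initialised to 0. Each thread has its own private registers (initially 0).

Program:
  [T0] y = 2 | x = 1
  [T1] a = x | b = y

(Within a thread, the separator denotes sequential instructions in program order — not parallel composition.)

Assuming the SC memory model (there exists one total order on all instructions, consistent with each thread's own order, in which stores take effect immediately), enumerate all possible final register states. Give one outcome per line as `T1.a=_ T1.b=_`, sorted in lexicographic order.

T1.a=0 T1.b=0
T1.a=0 T1.b=2
T1.a=1 T1.b=2

outcome vector order: (T1.a,T1.b)
|SC outcomes| = 3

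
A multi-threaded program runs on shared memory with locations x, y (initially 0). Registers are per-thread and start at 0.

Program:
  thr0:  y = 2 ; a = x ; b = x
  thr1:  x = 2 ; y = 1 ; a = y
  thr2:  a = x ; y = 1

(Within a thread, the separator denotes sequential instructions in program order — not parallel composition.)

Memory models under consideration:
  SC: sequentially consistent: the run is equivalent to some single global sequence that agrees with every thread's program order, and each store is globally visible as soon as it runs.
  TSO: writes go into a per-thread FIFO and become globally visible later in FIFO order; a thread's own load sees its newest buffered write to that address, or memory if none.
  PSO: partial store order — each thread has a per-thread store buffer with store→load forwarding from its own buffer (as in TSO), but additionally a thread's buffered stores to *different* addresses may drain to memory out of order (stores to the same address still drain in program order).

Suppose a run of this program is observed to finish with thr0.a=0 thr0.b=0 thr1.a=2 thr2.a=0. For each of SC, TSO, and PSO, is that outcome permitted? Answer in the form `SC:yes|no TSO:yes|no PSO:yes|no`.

SC:no TSO:yes PSO:yes

outcome vector order: (thr0.a,thr0.b,thr1.a,thr2.a)
[SC] allowed = {0010; 0012; 0210; 0212; 2210; 2212; 2220; 2222}
[TSO] allowed = {0010; 0012; 0020; 0022; 0210; 0212; 0220; 0222; 2210; 2212; 2220; 2222}
[PSO] allowed = {0010; 0012; 0020; 0022; 0210; 0212; 0220; 0222; 2210; 2212; 2220; 2222}
target 0020 ∈ {TSO,PSO}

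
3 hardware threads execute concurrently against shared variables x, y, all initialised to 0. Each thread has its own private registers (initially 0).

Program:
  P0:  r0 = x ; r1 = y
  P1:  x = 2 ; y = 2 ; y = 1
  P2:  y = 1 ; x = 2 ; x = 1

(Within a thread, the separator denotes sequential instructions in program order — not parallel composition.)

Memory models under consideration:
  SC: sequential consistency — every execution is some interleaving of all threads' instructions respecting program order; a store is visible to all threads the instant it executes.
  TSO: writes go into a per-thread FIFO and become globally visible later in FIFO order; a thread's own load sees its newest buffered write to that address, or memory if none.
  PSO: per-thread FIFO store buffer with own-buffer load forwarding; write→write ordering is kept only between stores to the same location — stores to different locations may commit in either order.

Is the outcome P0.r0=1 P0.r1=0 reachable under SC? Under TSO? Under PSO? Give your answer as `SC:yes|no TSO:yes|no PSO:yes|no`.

SC:no TSO:no PSO:yes

outcome vector order: (P0.r0,P0.r1)
under SC → 00, 01, 02, 11, 12, 20, 21, 22
under TSO → 00, 01, 02, 11, 12, 20, 21, 22
under PSO → 00, 01, 02, 10, 11, 12, 20, 21, 22
target 10 ∈ {PSO}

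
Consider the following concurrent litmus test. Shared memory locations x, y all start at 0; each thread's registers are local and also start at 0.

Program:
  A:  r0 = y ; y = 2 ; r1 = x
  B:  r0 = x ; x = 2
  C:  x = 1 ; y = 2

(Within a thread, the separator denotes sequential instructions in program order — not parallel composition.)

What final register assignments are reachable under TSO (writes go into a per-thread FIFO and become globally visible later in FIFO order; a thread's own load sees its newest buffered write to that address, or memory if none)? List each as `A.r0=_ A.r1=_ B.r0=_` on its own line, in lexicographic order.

outcome vector order: (A.r0,A.r1,B.r0)
|TSO outcomes| = 10

A.r0=0 A.r1=0 B.r0=0
A.r0=0 A.r1=0 B.r0=1
A.r0=0 A.r1=1 B.r0=0
A.r0=0 A.r1=1 B.r0=1
A.r0=0 A.r1=2 B.r0=0
A.r0=0 A.r1=2 B.r0=1
A.r0=2 A.r1=1 B.r0=0
A.r0=2 A.r1=1 B.r0=1
A.r0=2 A.r1=2 B.r0=0
A.r0=2 A.r1=2 B.r0=1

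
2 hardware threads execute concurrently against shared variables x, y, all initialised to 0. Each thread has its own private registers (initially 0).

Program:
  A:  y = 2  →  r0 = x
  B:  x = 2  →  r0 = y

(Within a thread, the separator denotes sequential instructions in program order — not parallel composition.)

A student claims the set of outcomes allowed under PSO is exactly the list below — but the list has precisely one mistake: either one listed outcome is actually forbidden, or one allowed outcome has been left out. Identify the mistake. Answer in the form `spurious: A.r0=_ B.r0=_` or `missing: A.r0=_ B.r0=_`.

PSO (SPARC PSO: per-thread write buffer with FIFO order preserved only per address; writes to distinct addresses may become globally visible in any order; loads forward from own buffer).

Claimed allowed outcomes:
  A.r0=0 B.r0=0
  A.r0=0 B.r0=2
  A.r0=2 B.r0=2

missing: A.r0=2 B.r0=0

outcome vector order: (A.r0,B.r0)
[PSO] allowed = {0/0 0/2 2/0 2/2}
PSO∖claimed = {2/0}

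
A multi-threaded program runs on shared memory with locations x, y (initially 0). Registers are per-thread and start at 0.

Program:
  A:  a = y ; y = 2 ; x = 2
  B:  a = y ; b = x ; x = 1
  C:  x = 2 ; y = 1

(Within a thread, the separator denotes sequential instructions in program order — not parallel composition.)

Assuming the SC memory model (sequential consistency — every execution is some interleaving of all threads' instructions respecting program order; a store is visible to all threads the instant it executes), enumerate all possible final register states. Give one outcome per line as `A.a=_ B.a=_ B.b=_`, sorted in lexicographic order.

outcome vector order: (A.a,B.a,B.b)
|SC outcomes| = 9

A.a=0 B.a=0 B.b=0
A.a=0 B.a=0 B.b=2
A.a=0 B.a=1 B.b=2
A.a=0 B.a=2 B.b=0
A.a=0 B.a=2 B.b=2
A.a=1 B.a=0 B.b=0
A.a=1 B.a=0 B.b=2
A.a=1 B.a=1 B.b=2
A.a=1 B.a=2 B.b=2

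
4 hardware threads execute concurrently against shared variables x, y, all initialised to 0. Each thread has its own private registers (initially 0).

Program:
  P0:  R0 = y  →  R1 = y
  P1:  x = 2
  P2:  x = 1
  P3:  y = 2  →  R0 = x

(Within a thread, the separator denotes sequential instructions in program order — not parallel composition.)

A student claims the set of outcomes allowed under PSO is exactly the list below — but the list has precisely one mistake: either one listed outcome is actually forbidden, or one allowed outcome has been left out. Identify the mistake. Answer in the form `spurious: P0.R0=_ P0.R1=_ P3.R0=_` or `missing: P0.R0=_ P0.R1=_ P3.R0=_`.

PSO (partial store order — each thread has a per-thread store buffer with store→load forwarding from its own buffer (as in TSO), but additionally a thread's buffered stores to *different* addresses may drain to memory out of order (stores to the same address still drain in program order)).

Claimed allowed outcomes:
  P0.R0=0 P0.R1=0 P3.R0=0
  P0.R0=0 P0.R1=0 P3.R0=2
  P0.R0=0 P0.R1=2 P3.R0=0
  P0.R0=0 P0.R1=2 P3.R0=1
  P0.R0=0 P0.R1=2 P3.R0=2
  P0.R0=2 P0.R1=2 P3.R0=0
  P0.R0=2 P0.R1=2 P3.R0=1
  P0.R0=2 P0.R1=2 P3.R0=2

missing: P0.R0=0 P0.R1=0 P3.R0=1

outcome vector order: (P0.R0,P0.R1,P3.R0)
[PSO] allowed = {000 001 002 020 021 022 220 221 222}
PSO∖claimed = {001}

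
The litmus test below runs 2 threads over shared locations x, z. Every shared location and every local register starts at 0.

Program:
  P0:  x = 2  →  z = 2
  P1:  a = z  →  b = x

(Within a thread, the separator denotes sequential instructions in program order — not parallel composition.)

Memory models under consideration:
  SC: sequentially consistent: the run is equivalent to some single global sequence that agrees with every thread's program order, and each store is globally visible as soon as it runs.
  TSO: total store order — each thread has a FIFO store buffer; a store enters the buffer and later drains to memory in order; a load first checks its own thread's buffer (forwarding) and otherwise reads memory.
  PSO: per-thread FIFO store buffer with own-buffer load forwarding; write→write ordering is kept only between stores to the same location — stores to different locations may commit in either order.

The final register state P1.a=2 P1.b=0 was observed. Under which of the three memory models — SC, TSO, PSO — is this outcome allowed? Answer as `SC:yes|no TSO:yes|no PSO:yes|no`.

outcome vector order: (P1.a,P1.b)
SC (3): 00; 02; 22
TSO (3): 00; 02; 22
PSO (4): 00; 02; 20; 22
target 20 ∈ {PSO}

SC:no TSO:no PSO:yes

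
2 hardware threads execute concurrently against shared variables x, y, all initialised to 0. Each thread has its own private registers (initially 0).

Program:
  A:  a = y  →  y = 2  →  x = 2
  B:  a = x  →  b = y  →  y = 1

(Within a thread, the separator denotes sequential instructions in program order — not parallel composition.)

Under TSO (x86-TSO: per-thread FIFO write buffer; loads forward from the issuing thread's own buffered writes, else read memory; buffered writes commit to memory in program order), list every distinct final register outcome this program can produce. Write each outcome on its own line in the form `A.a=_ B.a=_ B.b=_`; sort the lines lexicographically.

A.a=0 B.a=0 B.b=0
A.a=0 B.a=0 B.b=2
A.a=0 B.a=2 B.b=2
A.a=1 B.a=0 B.b=0

outcome vector order: (A.a,B.a,B.b)
|TSO outcomes| = 4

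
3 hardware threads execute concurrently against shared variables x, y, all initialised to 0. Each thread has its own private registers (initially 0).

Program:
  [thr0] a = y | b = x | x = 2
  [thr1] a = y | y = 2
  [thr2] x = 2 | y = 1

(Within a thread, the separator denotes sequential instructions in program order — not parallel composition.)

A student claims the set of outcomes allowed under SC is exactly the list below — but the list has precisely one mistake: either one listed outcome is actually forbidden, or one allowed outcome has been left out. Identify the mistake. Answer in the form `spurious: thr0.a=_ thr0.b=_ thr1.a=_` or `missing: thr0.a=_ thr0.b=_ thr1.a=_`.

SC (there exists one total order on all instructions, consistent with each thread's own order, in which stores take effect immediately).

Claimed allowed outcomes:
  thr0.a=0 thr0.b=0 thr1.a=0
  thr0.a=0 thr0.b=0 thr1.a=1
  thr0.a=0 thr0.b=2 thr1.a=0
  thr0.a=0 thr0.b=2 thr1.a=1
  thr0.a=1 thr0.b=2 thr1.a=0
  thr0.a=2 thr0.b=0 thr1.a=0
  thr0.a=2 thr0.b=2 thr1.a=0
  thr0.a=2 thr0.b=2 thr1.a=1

missing: thr0.a=1 thr0.b=2 thr1.a=1

outcome vector order: (thr0.a,thr0.b,thr1.a)
SC: 9 outcomes — {000; 001; 020; 021; 120; 121; 200; 220; 221}
SC∖claimed = {121}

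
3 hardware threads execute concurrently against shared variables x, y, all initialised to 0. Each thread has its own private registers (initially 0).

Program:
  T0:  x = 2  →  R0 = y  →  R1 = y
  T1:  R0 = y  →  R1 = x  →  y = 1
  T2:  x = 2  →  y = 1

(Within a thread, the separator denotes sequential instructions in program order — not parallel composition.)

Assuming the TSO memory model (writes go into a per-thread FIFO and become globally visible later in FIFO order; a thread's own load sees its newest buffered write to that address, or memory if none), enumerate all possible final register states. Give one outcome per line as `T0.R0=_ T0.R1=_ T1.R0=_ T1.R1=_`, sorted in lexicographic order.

outcome vector order: (T0.R0,T0.R1,T1.R0,T1.R1)
|TSO outcomes| = 9

T0.R0=0 T0.R1=0 T1.R0=0 T1.R1=0
T0.R0=0 T0.R1=0 T1.R0=0 T1.R1=2
T0.R0=0 T0.R1=0 T1.R0=1 T1.R1=2
T0.R0=0 T0.R1=1 T1.R0=0 T1.R1=0
T0.R0=0 T0.R1=1 T1.R0=0 T1.R1=2
T0.R0=0 T0.R1=1 T1.R0=1 T1.R1=2
T0.R0=1 T0.R1=1 T1.R0=0 T1.R1=0
T0.R0=1 T0.R1=1 T1.R0=0 T1.R1=2
T0.R0=1 T0.R1=1 T1.R0=1 T1.R1=2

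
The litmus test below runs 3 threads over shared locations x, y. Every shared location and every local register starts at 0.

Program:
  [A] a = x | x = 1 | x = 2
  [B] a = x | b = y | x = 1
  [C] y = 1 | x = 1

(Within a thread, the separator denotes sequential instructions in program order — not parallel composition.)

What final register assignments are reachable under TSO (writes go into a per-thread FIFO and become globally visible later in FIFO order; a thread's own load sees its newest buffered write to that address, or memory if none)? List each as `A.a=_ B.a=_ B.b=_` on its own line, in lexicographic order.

A.a=0 B.a=0 B.b=0
A.a=0 B.a=0 B.b=1
A.a=0 B.a=1 B.b=0
A.a=0 B.a=1 B.b=1
A.a=0 B.a=2 B.b=0
A.a=0 B.a=2 B.b=1
A.a=1 B.a=0 B.b=0
A.a=1 B.a=0 B.b=1
A.a=1 B.a=1 B.b=1
A.a=1 B.a=2 B.b=1

outcome vector order: (A.a,B.a,B.b)
|TSO outcomes| = 10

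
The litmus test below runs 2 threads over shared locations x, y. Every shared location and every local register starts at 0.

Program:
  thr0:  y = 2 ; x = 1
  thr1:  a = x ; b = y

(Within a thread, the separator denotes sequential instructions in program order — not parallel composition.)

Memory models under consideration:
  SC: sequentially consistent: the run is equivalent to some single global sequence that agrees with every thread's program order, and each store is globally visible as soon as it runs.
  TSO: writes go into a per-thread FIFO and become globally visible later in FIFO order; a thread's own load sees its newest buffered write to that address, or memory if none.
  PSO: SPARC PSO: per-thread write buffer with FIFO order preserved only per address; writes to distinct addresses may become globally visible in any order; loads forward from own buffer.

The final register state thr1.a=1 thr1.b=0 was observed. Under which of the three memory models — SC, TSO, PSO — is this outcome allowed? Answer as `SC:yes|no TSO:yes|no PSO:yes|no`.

SC:no TSO:no PSO:yes

outcome vector order: (thr1.a,thr1.b)
SC: 3 outcomes — {0/0, 0/2, 1/2}
TSO: 3 outcomes — {0/0, 0/2, 1/2}
PSO: 4 outcomes — {0/0, 0/2, 1/0, 1/2}
target 1/0 ∈ {PSO}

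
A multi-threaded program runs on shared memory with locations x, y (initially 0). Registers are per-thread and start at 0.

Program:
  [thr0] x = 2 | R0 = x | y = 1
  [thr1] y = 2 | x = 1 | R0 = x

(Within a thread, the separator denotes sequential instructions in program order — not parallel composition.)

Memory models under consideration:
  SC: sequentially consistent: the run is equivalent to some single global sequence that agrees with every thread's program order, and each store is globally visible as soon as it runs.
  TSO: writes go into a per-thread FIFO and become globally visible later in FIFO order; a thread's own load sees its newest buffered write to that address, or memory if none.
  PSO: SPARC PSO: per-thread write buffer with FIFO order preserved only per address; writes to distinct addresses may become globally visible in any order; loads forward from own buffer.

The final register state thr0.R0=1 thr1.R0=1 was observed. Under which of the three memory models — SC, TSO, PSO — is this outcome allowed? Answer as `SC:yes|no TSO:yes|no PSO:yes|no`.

outcome vector order: (thr0.R0,thr1.R0)
under SC → (1,1), (2,1), (2,2)
under TSO → (1,1), (2,1), (2,2)
under PSO → (1,1), (2,1), (2,2)
target (1,1) ∈ {SC,TSO,PSO}

SC:yes TSO:yes PSO:yes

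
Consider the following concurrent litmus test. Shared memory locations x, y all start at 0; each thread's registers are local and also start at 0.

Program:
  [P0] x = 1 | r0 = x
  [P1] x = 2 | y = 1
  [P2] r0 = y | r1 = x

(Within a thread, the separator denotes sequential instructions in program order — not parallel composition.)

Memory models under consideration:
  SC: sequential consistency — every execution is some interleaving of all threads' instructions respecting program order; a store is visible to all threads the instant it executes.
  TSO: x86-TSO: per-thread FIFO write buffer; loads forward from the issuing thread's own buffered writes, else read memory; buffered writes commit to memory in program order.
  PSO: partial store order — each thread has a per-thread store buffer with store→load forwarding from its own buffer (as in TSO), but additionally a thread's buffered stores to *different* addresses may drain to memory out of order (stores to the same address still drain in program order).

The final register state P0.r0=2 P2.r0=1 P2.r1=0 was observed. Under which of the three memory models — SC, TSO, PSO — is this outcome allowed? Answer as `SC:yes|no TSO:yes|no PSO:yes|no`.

outcome vector order: (P0.r0,P2.r0,P2.r1)
SC (9): 1/0/0, 1/0/1, 1/0/2, 1/1/1, 1/1/2, 2/0/0, 2/0/1, 2/0/2, 2/1/2
TSO (9): 1/0/0, 1/0/1, 1/0/2, 1/1/1, 1/1/2, 2/0/0, 2/0/1, 2/0/2, 2/1/2
PSO (12): 1/0/0, 1/0/1, 1/0/2, 1/1/0, 1/1/1, 1/1/2, 2/0/0, 2/0/1, 2/0/2, 2/1/0, 2/1/1, 2/1/2
target 2/1/0 ∈ {PSO}

SC:no TSO:no PSO:yes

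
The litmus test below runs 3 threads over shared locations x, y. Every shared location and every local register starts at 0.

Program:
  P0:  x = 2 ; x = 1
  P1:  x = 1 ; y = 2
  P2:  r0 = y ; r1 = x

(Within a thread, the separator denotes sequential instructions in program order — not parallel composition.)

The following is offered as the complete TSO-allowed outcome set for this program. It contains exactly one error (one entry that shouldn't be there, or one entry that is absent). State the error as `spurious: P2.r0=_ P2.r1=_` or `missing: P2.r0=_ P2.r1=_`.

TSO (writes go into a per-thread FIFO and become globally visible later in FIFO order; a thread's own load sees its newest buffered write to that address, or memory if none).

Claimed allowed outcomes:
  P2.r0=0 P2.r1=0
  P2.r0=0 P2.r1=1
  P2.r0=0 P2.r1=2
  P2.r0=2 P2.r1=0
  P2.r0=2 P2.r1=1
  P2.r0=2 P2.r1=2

outcome vector order: (P2.r0,P2.r1)
[TSO] allowed = {00 01 02 21 22}
claimed∖TSO = {20}

spurious: P2.r0=2 P2.r1=0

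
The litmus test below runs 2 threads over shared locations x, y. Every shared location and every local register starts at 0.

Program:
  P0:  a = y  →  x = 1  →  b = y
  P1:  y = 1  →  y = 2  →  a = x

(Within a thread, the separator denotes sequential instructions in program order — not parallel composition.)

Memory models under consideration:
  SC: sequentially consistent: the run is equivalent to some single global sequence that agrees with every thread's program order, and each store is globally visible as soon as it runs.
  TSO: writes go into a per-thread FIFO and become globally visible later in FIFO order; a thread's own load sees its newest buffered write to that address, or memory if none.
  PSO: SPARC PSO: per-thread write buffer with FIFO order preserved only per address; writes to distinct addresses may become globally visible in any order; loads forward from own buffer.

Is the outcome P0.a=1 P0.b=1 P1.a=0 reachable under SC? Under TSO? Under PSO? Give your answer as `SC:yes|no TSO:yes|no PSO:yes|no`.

outcome vector order: (P0.a,P0.b,P1.a)
SC: 9 outcomes — {<0 0 1>, <0 1 1>, <0 2 0>, <0 2 1>, <1 1 1>, <1 2 0>, <1 2 1>, <2 2 0>, <2 2 1>}
TSO: 12 outcomes — {<0 0 0>, <0 0 1>, <0 1 0>, <0 1 1>, <0 2 0>, <0 2 1>, <1 1 0>, <1 1 1>, <1 2 0>, <1 2 1>, <2 2 0>, <2 2 1>}
PSO: 12 outcomes — {<0 0 0>, <0 0 1>, <0 1 0>, <0 1 1>, <0 2 0>, <0 2 1>, <1 1 0>, <1 1 1>, <1 2 0>, <1 2 1>, <2 2 0>, <2 2 1>}
target <1 1 0> ∈ {TSO,PSO}

SC:no TSO:yes PSO:yes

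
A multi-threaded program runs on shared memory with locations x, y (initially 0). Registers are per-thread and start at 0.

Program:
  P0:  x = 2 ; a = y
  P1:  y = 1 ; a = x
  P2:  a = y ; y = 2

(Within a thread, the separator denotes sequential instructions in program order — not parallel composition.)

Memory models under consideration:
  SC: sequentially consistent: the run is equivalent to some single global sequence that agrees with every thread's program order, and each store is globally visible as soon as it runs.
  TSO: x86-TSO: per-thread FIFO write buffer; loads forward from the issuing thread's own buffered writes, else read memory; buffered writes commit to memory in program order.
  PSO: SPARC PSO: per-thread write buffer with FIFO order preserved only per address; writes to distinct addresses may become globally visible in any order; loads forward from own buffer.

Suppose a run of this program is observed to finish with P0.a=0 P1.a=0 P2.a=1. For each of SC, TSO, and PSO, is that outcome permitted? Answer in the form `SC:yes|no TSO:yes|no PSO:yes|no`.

SC:no TSO:yes PSO:yes

outcome vector order: (P0.a,P1.a,P2.a)
[SC] allowed = {0/2/0, 0/2/1, 1/0/0, 1/0/1, 1/2/0, 1/2/1, 2/0/0, 2/0/1, 2/2/0, 2/2/1}
[TSO] allowed = {0/0/0, 0/0/1, 0/2/0, 0/2/1, 1/0/0, 1/0/1, 1/2/0, 1/2/1, 2/0/0, 2/0/1, 2/2/0, 2/2/1}
[PSO] allowed = {0/0/0, 0/0/1, 0/2/0, 0/2/1, 1/0/0, 1/0/1, 1/2/0, 1/2/1, 2/0/0, 2/0/1, 2/2/0, 2/2/1}
target 0/0/1 ∈ {TSO,PSO}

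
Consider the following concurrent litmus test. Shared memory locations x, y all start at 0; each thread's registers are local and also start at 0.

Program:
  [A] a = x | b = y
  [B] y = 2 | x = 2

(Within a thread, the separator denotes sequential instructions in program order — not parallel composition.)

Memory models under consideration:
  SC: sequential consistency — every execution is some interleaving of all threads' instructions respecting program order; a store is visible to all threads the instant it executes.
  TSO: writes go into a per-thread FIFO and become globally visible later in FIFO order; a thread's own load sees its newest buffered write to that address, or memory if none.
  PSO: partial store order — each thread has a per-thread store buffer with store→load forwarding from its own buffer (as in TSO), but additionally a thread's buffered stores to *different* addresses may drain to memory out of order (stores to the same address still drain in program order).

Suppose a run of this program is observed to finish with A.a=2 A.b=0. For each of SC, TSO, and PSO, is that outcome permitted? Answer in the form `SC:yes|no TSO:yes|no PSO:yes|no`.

SC:no TSO:no PSO:yes

outcome vector order: (A.a,A.b)
SC: 3 outcomes — {00, 02, 22}
TSO: 3 outcomes — {00, 02, 22}
PSO: 4 outcomes — {00, 02, 20, 22}
target 20 ∈ {PSO}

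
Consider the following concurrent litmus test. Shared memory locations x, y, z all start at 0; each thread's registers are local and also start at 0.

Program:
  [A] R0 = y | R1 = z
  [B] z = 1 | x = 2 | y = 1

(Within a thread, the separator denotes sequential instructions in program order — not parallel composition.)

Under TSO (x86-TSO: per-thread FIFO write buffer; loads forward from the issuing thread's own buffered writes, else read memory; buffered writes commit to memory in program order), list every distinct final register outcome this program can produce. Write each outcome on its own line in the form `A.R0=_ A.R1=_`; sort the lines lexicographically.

A.R0=0 A.R1=0
A.R0=0 A.R1=1
A.R0=1 A.R1=1

outcome vector order: (A.R0,A.R1)
|TSO outcomes| = 3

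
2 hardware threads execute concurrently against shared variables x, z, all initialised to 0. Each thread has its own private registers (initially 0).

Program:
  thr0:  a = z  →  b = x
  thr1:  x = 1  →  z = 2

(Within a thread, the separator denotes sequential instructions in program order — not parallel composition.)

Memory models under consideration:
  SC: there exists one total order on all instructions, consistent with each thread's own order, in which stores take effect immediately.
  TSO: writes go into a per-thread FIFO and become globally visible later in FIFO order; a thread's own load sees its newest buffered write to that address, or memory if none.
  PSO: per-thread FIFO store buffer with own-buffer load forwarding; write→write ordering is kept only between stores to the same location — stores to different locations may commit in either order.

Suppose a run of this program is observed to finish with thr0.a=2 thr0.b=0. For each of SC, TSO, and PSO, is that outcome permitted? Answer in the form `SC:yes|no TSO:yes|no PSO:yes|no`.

outcome vector order: (thr0.a,thr0.b)
[SC] allowed = {(0,0); (0,1); (2,1)}
[TSO] allowed = {(0,0); (0,1); (2,1)}
[PSO] allowed = {(0,0); (0,1); (2,0); (2,1)}
target (2,0) ∈ {PSO}

SC:no TSO:no PSO:yes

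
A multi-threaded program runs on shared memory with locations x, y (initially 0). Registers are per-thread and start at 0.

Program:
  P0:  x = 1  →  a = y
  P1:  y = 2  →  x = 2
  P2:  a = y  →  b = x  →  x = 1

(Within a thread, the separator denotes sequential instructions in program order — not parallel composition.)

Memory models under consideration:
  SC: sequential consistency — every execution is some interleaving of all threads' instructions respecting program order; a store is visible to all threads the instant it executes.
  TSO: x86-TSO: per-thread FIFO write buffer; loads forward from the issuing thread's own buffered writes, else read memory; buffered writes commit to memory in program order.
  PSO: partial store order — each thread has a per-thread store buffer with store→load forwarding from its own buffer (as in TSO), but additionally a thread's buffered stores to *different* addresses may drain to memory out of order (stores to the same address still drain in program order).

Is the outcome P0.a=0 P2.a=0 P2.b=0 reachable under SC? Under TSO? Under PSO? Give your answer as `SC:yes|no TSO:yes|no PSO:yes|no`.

SC:yes TSO:yes PSO:yes

outcome vector order: (P0.a,P2.a,P2.b)
under SC → <0 0 0> <0 0 1> <0 0 2> <0 2 1> <0 2 2> <2 0 0> <2 0 1> <2 0 2> <2 2 0> <2 2 1> <2 2 2>
under TSO → <0 0 0> <0 0 1> <0 0 2> <0 2 0> <0 2 1> <0 2 2> <2 0 0> <2 0 1> <2 0 2> <2 2 0> <2 2 1> <2 2 2>
under PSO → <0 0 0> <0 0 1> <0 0 2> <0 2 0> <0 2 1> <0 2 2> <2 0 0> <2 0 1> <2 0 2> <2 2 0> <2 2 1> <2 2 2>
target <0 0 0> ∈ {SC,TSO,PSO}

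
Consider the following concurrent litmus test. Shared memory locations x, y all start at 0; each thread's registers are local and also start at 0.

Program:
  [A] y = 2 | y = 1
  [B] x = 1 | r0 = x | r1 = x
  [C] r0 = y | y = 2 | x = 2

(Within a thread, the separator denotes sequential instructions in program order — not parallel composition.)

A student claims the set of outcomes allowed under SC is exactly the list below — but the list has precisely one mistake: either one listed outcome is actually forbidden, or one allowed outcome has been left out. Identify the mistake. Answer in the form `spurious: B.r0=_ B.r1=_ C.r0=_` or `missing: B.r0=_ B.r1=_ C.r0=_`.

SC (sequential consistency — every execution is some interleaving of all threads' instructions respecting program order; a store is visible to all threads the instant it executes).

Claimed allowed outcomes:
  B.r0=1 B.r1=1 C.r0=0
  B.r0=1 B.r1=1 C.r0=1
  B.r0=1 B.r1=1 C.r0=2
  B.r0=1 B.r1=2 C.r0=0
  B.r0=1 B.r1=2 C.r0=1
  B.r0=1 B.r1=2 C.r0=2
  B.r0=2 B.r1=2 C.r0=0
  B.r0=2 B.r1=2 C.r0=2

outcome vector order: (B.r0,B.r1,C.r0)
SC: 9 outcomes — {<1 1 0>, <1 1 1>, <1 1 2>, <1 2 0>, <1 2 1>, <1 2 2>, <2 2 0>, <2 2 1>, <2 2 2>}
SC∖claimed = {<2 2 1>}

missing: B.r0=2 B.r1=2 C.r0=1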